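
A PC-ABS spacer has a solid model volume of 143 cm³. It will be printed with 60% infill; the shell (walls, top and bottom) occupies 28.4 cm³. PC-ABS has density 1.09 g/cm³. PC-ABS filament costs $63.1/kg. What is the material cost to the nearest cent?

$6.68

Interior volume = 143 − 28.4 = 114.6 cm³.
Infill volume = 0.60 × 114.6, so 68.76 cm³.
Total extruded: 28.4 + 68.76 → 97.16 cm³.
Mass: 97.16 × 1.09 → 105.9044 g.
At $63.1/kg: 105.9044/1000 × 63.1 = $6.68.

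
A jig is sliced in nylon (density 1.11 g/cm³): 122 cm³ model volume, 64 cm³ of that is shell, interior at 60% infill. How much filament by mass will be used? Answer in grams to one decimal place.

Interior volume = 122 − 64, so 58 cm³.
Infill volume: 0.60 × 58 → 34.8 cm³.
Total extruded = 64 + 34.8 = 98.8 cm³.
Mass = 98.8 × 1.11 = 109.668 g.

109.7 g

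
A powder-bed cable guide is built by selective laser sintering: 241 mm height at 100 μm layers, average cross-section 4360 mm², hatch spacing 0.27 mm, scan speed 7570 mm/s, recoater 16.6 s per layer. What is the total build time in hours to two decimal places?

12.54 hours

Layer count = ceil(241 / 0.1) = 2410.
Scan path per layer: 4360 / 0.27 → 16148.1 mm.
Laser time per layer = 16148.1 / 7570, so 2.1332 s.
Layer cycle: 2.1332 + 16.6 → 18.7332 s.
Total: 2410 × 18.7332 s = 45147.012 s → 12.54 hours.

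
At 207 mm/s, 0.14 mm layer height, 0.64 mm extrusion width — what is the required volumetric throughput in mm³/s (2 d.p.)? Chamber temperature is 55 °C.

Extrusion cross-section: 0.14 × 0.64 → 0.0896 mm².
Volumetric flow = 207 × 0.0896 = 18.55 mm³/s.

18.55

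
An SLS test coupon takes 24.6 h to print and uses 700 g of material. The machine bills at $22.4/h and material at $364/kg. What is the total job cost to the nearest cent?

$805.84

Machine-time cost = 22.4 × 24.6, so $551.04.
Feedstock cost: 364 × 700/1000 → $254.80.
Total = 551.04 + 254.80 = $805.84.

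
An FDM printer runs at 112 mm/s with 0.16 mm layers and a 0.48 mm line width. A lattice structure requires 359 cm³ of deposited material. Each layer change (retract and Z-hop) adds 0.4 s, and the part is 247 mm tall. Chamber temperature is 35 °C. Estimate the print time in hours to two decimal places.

Extrusion cross-section = 0.16 × 0.48, so 0.0768 mm².
Toolpath length = 359 cm³ / 0.0768 mm² = 359000 / 0.0768 = 4674479.2 mm.
Time extruding = 4674479.2 / 112, so 41736.4 s.
Number of layers: 247 / 0.16 → 1544 (rounded up).
Non-print overhead = 1544 × 0.4 = 617.6 s.
Altogether 41736.4 + 617.6 = 42354 s, i.e. 11.77 hours.

11.77 hours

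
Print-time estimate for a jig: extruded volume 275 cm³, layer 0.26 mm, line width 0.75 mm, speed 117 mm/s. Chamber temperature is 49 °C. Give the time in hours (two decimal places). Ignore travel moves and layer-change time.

Line area = 0.26 × 0.75, so 0.195 mm².
Toolpath length = 275 cm³ / 0.195 mm² = 275000 / 0.195 = 1410256.4 mm.
Time extruding = 1410256.4 / 117, so 12053.5 s.
That's 12053.5 s → 3.35 hours.

3.35 hours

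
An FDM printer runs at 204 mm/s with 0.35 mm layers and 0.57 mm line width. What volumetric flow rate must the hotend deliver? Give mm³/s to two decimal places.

40.70

Bead cross-section = 0.35 × 0.57 = 0.1995 mm².
Volumetric flow = 204 × 0.1995 = 40.70 mm³/s.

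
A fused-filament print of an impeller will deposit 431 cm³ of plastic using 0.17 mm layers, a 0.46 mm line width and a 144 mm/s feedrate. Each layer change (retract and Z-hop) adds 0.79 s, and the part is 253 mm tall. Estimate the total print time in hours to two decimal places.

Line area: 0.17 × 0.46 → 0.0782 mm².
Toolpath length = 431 cm³ / 0.0782 mm² = 431000 / 0.0782 = 5511509 mm.
Time extruding: 5511509 / 144 → 38274.4 s.
Layer count = ceil(253 / 0.17) = 1489.
Z-hop total = 1489 × 0.79, so 1176.31 s.
Altogether 38274.4 + 1176.31 = 39450.71 s, i.e. 10.96 hours.

10.96 hours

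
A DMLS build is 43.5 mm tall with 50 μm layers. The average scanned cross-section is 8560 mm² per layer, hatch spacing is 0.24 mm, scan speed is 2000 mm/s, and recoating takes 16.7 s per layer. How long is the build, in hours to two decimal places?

Layers = ⌈43.5/0.05⌉ = 870.
Scan path per layer = 8560 / 0.24 = 35666.7 mm.
Laser time per layer = 35666.7 / 2000, so 17.8334 s.
Per-layer time = 17.8334 + 16.7 = 34.5334 s.
Total: 870 × 34.5334 s = 30044.058 s → 8.35 hours.

8.35 hours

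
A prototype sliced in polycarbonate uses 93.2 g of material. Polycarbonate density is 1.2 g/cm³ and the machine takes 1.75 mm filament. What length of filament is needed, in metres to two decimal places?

32.29 m

Extruded volume: 93.2/1.2 = 77.6667 cm³ (77666.7 mm³).
Filament cross-section = π × (1.75/2)² = 2.4053 mm².
Length = 77666.7 / 2.4053 = 32289.82 mm = 32.29 m.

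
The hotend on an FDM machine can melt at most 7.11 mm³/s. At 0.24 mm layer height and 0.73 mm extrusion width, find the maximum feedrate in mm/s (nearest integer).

41 mm/s

Bead cross-section = 0.24 × 0.73, so 0.1752 mm².
Max speed = 7.11 / 0.1752 = 40.58 ≈ 41 mm/s.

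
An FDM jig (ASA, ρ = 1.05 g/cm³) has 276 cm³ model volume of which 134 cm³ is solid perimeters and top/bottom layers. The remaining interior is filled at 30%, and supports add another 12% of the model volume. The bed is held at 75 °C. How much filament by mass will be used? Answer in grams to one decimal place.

220.2 g

Infill region = 276 − 134, so 142 cm³.
Infill volume: 0.30 × 142 → 42.6 cm³.
Support = 0.12 × 276, so 33.12 cm³.
Total printed volume = 134 + 42.6 + 33.12 = 209.72 cm³.
Mass: 209.72 × 1.05 → 220.206 g.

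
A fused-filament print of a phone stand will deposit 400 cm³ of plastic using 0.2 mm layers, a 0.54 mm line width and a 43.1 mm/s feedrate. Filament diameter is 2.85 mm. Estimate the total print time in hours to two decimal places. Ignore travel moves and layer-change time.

Bead cross-section: 0.2 × 0.54 → 0.108 mm².
Path length: 400000 mm³ / 0.108 mm² → 3703703.7 mm.
Print-move time = 3703703.7 / 43.1, so 85932.8 s.
85932.8 s = 23.87 hours.

23.87 hours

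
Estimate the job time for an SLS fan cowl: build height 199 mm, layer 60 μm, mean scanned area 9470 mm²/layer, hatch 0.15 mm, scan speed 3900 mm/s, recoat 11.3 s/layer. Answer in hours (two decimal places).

Layers = ⌈199/0.06⌉ = 3317.
Per-layer scan distance: 9470 / 0.15 → 63133.3 mm.
Laser time per layer: 63133.3 / 3900 → 16.188 s.
Layer cycle: 16.188 + 11.3 → 27.488 s.
3317 layers × 27.488 s/layer = 91177.696 s, i.e. 25.33 hours.

25.33 hours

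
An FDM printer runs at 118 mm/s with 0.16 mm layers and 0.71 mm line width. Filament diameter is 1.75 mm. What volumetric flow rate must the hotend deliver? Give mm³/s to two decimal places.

13.40

A = 0.16 × 0.71 = 0.1136 mm².
Volumetric flow = 118 × 0.1136 = 13.40 mm³/s.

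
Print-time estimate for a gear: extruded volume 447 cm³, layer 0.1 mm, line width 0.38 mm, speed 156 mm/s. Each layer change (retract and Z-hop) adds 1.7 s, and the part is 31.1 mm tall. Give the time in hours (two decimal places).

21.09 hours

Extrusion cross-section = 0.1 × 0.38 = 0.038 mm².
Total extruded path = 447000/0.038 = 11763157.9 mm.
Extrusion time: 11763157.9 / 156 → 75404.9 s.
Number of layers: 31.1 / 0.1 → 311 (rounded up).
Non-print overhead = 311 × 1.7 = 528.7 s.
Altogether 75404.9 + 528.7 = 75933.6 s, i.e. 21.09 hours.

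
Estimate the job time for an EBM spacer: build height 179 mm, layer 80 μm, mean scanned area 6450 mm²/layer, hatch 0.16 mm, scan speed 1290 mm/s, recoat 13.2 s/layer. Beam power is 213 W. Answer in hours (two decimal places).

27.63 hours

Layers = ⌈179/0.08⌉ = 2238.
Hatch length per layer = 6450 / 0.16, so 40312.5 mm.
Scan time per layer: 40312.5 / 1290 → 31.25 s.
Time per layer: 31.25 + 13.2 → 44.45 s.
Build time = 2238 × 44.45 = 99479.1 s = 27.63 hours.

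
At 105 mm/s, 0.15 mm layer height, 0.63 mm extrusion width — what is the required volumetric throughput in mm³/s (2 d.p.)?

A = 0.15 × 0.63, so 0.0945 mm².
Volumetric flow = 105 × 0.0945 = 9.92 mm³/s.

9.92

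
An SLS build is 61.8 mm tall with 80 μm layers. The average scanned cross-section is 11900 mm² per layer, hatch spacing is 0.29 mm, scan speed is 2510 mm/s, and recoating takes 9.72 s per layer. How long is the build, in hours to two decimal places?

Layer count = ceil(61.8 / 0.08) = 773.
Hatch length per layer = 11900 / 0.29, so 41034.5 mm.
Laser time per layer = 41034.5 / 2510 = 16.3484 s.
Per-layer time: 16.3484 + 9.72 → 26.0684 s.
Build time = 773 × 26.0684 = 20150.8732 s = 5.60 hours.

5.60 hours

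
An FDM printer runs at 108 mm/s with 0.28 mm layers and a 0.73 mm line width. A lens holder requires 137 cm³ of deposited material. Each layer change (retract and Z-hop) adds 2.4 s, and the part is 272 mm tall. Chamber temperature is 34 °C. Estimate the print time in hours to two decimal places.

Bead cross-section: 0.28 × 0.73 → 0.2044 mm².
Toolpath length = 137 cm³ / 0.2044 mm² = 137000 / 0.2044 = 670254.4 mm.
Print-move time = 670254.4 / 108 = 6206.1 s.
Layer count = ceil(272 / 0.28) = 972.
Layer-change overhead: 972 × 2.4 → 2332.8 s.
Altogether 6206.1 + 2332.8 = 8538.9 s, i.e. 2.37 hours.

2.37 hours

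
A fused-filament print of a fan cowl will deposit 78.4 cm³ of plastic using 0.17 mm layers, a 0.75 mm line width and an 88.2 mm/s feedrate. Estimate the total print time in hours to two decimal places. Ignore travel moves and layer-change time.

Extrusion cross-section = 0.17 × 0.75 = 0.1275 mm².
Path length: 78400 mm³ / 0.1275 mm² → 614902 mm.
Print-move time: 614902 / 88.2 → 6971.7 s.
6971.7 s = 1.94 hours.

1.94 hours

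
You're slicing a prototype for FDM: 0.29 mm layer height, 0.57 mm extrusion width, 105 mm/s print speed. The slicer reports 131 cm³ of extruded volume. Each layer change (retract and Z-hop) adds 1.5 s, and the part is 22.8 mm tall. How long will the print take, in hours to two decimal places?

Bead cross-section = 0.29 × 0.57, so 0.1653 mm².
Path length: 131000 mm³ / 0.1653 mm² → 792498.5 mm.
Print-move time = 792498.5 / 105, so 7547.6 s.
Number of layers: 22.8 / 0.29 → 79 (rounded up).
Z-hop total: 79 × 1.5 → 118.5 s.
Altogether 7547.6 + 118.5 = 7666.1 s, i.e. 2.13 hours.

2.13 hours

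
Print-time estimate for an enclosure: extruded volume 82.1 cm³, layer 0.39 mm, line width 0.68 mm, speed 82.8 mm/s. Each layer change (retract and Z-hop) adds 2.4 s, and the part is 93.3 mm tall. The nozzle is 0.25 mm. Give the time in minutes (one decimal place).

Bead cross-section = 0.39 × 0.68, so 0.2652 mm².
Path length: 82100 mm³ / 0.2652 mm² → 309577.7 mm.
Print-move time = 309577.7 / 82.8, so 3738.9 s.
Layer count = ceil(93.3 / 0.39) = 240.
Non-print overhead: 240 × 2.4 → 576 s.
Total = 3738.9 + 576 = 4314.9 s = 71.9 minutes.

71.9 minutes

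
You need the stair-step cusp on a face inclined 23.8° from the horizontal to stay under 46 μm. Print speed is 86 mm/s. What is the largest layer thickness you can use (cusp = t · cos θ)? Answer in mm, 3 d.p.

0.050 mm

cos(23.8°) = 0.9150; t_max = 0.046/0.9150 = 0.050 mm.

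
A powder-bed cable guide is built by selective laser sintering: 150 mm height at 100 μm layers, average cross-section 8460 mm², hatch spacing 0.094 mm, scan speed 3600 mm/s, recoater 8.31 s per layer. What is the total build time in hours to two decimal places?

13.88 hours

Number of layers: 150 / 0.1 → 1500 (rounded up).
Per-layer scan distance = 8460 / 0.094 = 90000 mm.
Scan time per layer = 90000 / 3600 = 25 s.
Layer cycle: 25 + 8.31 → 33.31 s.
Total: 1500 × 33.31 s = 49965 s → 13.88 hours.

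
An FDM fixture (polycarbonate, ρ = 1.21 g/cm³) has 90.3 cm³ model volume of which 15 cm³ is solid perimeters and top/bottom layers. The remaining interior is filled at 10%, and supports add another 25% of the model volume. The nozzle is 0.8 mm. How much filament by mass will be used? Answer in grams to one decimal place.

Volume inside the shell = 90.3 − 15 = 75.3 cm³.
Infill deposited = 0.10 × 75.3, so 7.53 cm³.
Support: 0.25 × 90.3 → 22.575 cm³.
Deposited volume: 15 + 7.53 + 22.575 → 45.105 cm³.
Mass: 45.105 × 1.21 → 54.57705 g.

54.6 g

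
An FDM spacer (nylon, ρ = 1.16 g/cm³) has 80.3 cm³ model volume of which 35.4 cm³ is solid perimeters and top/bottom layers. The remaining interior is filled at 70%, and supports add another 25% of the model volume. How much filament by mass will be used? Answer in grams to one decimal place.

Infill region: 80.3 − 35.4 → 44.9 cm³.
Infill volume = 0.70 × 44.9, so 31.43 cm³.
Support: 0.25 × 80.3 → 20.075 cm³.
Deposited volume: 35.4 + 31.43 + 20.075 → 86.905 cm³.
Mass = 86.905 × 1.16 = 100.8098 g.

100.8 g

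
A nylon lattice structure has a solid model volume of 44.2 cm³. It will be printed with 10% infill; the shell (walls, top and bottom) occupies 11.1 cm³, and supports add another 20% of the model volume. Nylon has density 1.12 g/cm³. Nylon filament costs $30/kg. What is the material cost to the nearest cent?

$0.78

Infill region: 44.2 − 11.1 → 33.1 cm³.
Infill volume: 0.10 × 33.1 → 3.31 cm³.
Support = 0.20 × 44.2, so 8.84 cm³.
Total printed volume: 11.1 + 3.31 + 8.84 → 23.25 cm³.
Mass = 23.25 × 1.12, so 26.04 g.
At $30/kg: 26.04/1000 × 30 = $0.78.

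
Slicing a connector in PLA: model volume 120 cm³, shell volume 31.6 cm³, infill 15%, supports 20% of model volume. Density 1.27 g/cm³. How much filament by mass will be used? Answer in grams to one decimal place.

87.5 g

Interior volume = 120 − 31.6, so 88.4 cm³.
Infill deposited = 0.15 × 88.4 = 13.26 cm³.
Support: 0.20 × 120 → 24 cm³.
Total printed volume = 31.6 + 13.26 + 24, so 68.86 cm³.
Mass: 68.86 × 1.27 → 87.4522 g.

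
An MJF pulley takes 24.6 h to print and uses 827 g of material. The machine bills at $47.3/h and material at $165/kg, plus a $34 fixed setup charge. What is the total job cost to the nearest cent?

$1334.04

Machine cost = 47.3 × 24.6, so $1163.58.
Material cost: 165 × 827/1000 → $136.455.
Total = 1163.58 + 136.455 + 34 = 1334.035 ≈ $1334.04.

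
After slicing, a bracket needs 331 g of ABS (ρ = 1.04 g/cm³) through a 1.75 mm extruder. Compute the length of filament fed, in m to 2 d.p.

132.32 m

Extruded volume: 331/1.04 = 318.2692 cm³ (318269.2 mm³).
Filament cross-section = π × (1.75/2)² = 2.4053 mm².
Length = 318269.2 / 2.4053 = 132319.96 mm = 132.32 m.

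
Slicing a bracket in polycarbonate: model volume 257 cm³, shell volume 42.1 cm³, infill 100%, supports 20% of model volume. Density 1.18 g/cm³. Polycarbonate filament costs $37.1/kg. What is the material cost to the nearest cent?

Infill region = 257 − 42.1 = 214.9 cm³.
Deposited infill: 1.00 × 214.9 → 214.9 cm³.
Support = 0.20 × 257, so 51.4 cm³.
Total extruded: 42.1 + 214.9 + 51.4 → 308.4 cm³.
Mass: 308.4 × 1.18 → 363.912 g.
Cost = 363.912 g / 1000 × $37.1/kg = $13.50.

$13.50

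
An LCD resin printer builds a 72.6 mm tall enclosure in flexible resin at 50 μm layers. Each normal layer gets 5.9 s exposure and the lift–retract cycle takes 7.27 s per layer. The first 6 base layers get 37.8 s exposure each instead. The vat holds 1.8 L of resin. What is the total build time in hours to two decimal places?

Layer count = ceil(72.6 / 0.05) = 1452.
Bottom layers = 6 × (37.8 + 7.27) = 270.42 s.
Normal layers = 1446 × (5.9 + 7.27), so 19043.82 s.
Sum: 270.42 + 19043.82 = 19314.24 s → 5.37 hours.

5.37 hours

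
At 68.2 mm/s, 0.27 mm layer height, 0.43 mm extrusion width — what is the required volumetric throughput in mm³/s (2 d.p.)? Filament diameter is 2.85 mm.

Extrusion cross-section = 0.27 × 0.43, so 0.1161 mm².
Volumetric flow = 68.2 × 0.1161 = 7.92 mm³/s.

7.92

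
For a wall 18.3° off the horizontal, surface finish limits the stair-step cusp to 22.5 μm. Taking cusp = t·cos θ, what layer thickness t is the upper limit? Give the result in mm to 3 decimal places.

0.024 mm

Layer height = cusp / cos(18.3°) = 0.0225 / 0.9494 = 0.024 mm.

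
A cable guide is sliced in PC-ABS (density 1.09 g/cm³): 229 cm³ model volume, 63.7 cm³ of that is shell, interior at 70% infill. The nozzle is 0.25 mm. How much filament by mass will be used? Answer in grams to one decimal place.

195.6 g

Volume inside the shell: 229 − 63.7 → 165.3 cm³.
Infill deposited: 0.70 × 165.3 → 115.71 cm³.
Total extruded: 63.7 + 115.71 → 179.41 cm³.
Mass = 179.41 × 1.09 = 195.5569 g.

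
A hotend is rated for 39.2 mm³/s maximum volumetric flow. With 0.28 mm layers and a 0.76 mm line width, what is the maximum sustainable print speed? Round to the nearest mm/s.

Bead cross-section: 0.28 × 0.76 → 0.2128 mm².
v_max = Q/A = 39.2/0.2128 = 184.21 mm/s → 184 mm/s.

184 mm/s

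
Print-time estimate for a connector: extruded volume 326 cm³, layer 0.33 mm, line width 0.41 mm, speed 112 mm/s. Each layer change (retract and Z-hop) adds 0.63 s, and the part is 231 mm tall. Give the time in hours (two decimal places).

6.10 hours

Bead cross-section = 0.33 × 0.41, so 0.1353 mm².
Total extruded path = 326000/0.1353 = 2409460.5 mm.
Time extruding: 2409460.5 / 112 → 21513 s.
Layers = ⌈231/0.33⌉ = 700.
Layer-change overhead = 700 × 0.63 = 441 s.
Total = 21513 + 441 = 21954 s = 6.10 hours.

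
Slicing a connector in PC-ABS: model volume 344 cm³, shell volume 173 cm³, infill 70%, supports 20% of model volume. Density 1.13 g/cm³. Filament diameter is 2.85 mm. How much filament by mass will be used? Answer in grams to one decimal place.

408.5 g

Infill region: 344 − 173 → 171 cm³.
Infill deposited = 0.70 × 171, so 119.7 cm³.
Support = 0.20 × 344 = 68.8 cm³.
Total extruded: 173 + 119.7 + 68.8 → 361.5 cm³.
Mass = 361.5 × 1.13 = 408.495 g.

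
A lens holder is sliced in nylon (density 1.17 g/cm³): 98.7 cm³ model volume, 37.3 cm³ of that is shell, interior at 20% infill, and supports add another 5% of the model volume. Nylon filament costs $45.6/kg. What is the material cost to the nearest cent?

$2.91

Volume inside the shell: 98.7 − 37.3 → 61.4 cm³.
Infill deposited = 0.20 × 61.4 = 12.28 cm³.
Support = 0.05 × 98.7, so 4.935 cm³.
Deposited volume: 37.3 + 12.28 + 4.935 → 54.515 cm³.
Mass = 54.515 × 1.17 = 63.78255 g.
Cost = 63.78255 g / 1000 × $45.6/kg = $2.91.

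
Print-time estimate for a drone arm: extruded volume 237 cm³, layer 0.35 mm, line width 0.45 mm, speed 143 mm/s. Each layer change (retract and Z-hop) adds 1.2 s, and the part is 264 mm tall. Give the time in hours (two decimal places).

Extrusion cross-section = 0.35 × 0.45, so 0.1575 mm².
Path length: 237000 mm³ / 0.1575 mm² → 1504761.9 mm.
Print-move time = 1504761.9 / 143 = 10522.8 s.
Number of layers: 264 / 0.35 → 755 (rounded up).
Layer-change overhead = 755 × 1.2, so 906 s.
Altogether 10522.8 + 906 = 11428.8 s, i.e. 3.17 hours.

3.17 hours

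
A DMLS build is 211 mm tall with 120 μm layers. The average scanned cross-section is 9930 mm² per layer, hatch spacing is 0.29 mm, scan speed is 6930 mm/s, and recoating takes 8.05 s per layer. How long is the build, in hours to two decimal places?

Layer count = ceil(211 / 0.12) = 1759.
Per-layer scan distance = 9930 / 0.29 = 34241.4 mm.
Scan time per layer = 34241.4 / 6930 = 4.941 s.
Layer cycle = 4.941 + 8.05 = 12.991 s.
Build time = 1759 × 12.991 = 22851.169 s = 6.35 hours.

6.35 hours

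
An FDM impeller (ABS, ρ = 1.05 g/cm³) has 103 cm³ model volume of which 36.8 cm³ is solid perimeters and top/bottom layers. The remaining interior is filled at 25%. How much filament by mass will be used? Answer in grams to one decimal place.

Interior volume = 103 − 36.8 = 66.2 cm³.
Deposited infill = 0.25 × 66.2, so 16.55 cm³.
Total extruded = 36.8 + 16.55, so 53.35 cm³.
Mass = 53.35 × 1.05 = 56.0175 g.

56.0 g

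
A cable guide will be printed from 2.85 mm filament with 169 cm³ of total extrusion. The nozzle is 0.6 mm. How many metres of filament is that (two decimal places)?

26.49 m

A = π r² = π × 1.425² = 6.3794 mm².
Length = 169 cm³ / 6.3794 mm² = 169000 / 6.3794 = 26491.52 mm = 26.49 m.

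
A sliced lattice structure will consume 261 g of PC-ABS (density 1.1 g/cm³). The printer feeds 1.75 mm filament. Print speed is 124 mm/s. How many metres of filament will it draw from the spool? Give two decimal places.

98.65 m

Volume = 261 g / 1.1 g·cm⁻³ = 237.2727 cm³ = 237272.7 mm³.
Filament cross-section = π × (1.75/2)² = 2.4053 mm².
Length = 237272.7 / 2.4053 = 98645.78 mm = 98.65 m.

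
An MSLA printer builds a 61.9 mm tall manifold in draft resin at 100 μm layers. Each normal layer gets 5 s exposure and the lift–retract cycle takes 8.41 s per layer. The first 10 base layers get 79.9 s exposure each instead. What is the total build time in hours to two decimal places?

2.51 hours

Layer count = ceil(61.9 / 0.1) = 619.
Base layers: 10 × (79.9 + 8.41) → 883.1 s.
Normal layers = 609 × (5 + 8.41) = 8166.69 s.
Total = 883.1 + 8166.69 = 9049.79 s = 2.51 hours.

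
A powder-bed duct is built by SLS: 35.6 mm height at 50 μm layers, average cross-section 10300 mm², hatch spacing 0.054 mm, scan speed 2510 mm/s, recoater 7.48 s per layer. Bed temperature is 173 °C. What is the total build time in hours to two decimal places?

16.51 hours

Layer count = ceil(35.6 / 0.05) = 712.
Hatch length per layer: 10300 / 0.054 → 190740.7 mm.
Scan time per layer = 190740.7 / 2510, so 75.9923 s.
Per-layer time: 75.9923 + 7.48 → 83.4723 s.
Total: 712 × 83.4723 s = 59432.2776 s → 16.51 hours.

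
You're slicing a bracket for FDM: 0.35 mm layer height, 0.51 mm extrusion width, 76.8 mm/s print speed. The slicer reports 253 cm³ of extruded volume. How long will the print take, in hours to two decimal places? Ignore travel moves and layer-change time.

Extrusion cross-section = 0.35 × 0.51 = 0.1785 mm².
Toolpath length = 253 cm³ / 0.1785 mm² = 253000 / 0.1785 = 1417366.9 mm.
Print-move time = 1417366.9 / 76.8, so 18455.3 s.
In the requested units: 18455.3 s = 5.13 hours.

5.13 hours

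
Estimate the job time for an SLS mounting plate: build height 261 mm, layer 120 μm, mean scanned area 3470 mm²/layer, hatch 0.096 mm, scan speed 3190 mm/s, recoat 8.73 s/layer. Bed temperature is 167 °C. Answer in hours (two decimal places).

Layer count = ceil(261 / 0.12) = 2175.
Per-layer scan distance = 3470 / 0.096 = 36145.8 mm.
Per-layer scan time = 36145.8 / 3190 = 11.331 s.
Per-layer time = 11.331 + 8.73 = 20.061 s.
Total: 2175 × 20.061 s = 43632.675 s → 12.12 hours.

12.12 hours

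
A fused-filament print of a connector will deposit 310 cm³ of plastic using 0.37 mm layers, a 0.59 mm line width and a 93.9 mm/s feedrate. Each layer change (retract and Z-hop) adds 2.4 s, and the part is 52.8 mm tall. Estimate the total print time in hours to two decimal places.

Line area: 0.37 × 0.59 → 0.2183 mm².
Path length: 310000 mm³ / 0.2183 mm² → 1420064.1 mm.
Print-move time: 1420064.1 / 93.9 → 15123.2 s.
Layer count = ceil(52.8 / 0.37) = 143.
Z-hop total = 143 × 2.4, so 343.2 s.
Altogether 15123.2 + 343.2 = 15466.4 s, i.e. 4.30 hours.

4.30 hours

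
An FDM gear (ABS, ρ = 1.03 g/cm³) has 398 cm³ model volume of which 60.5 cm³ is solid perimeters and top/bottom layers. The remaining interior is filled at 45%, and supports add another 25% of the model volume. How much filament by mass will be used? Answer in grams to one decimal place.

Volume inside the shell = 398 − 60.5 = 337.5 cm³.
Infill deposited: 0.45 × 337.5 → 151.875 cm³.
Support = 0.25 × 398, so 99.5 cm³.
Deposited volume = 60.5 + 151.875 + 99.5 = 311.875 cm³.
Mass = 311.875 × 1.03, so 321.23125 g.

321.2 g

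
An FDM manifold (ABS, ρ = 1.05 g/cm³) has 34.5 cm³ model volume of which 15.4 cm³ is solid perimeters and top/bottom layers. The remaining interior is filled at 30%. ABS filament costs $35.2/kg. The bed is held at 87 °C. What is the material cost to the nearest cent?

$0.78

Infill region = 34.5 − 15.4, so 19.1 cm³.
Infill deposited = 0.30 × 19.1, so 5.73 cm³.
Total extruded: 15.4 + 5.73 → 21.13 cm³.
Mass = 21.13 × 1.05 = 22.1865 g.
Cost = 22.1865 g / 1000 × $35.2/kg = $0.78.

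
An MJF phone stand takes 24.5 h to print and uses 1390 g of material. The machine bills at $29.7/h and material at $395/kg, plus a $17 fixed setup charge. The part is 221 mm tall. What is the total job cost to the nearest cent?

Machine-time cost: 29.7 × 24.5 → $727.65.
Material cost: 395 × 1390/1000 → $549.05.
Total = 727.65 + 549.05 + 17 = $1293.70.

$1293.70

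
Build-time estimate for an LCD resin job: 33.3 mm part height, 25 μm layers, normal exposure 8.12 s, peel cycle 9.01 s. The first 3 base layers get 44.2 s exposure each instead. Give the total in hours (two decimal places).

6.37 hours

Layer count = ceil(33.3 / 0.025) = 1332.
Bottom layers = 3 × (44.2 + 9.01), so 159.63 s.
Normal layers: 1329 × (8.12 + 9.01) → 22765.77 s.
Sum: 159.63 + 22765.77 = 22925.4 s → 6.37 hours.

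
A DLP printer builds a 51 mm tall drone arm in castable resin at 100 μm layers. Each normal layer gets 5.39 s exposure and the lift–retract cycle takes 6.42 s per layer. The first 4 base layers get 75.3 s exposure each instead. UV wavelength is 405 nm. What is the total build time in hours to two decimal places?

1.75 hours

Layer count = ceil(51 / 0.1) = 510.
Bottom layers = 4 × (75.3 + 6.42), so 326.88 s.
Normal layers = 506 × (5.39 + 6.42) = 5975.86 s.
Sum: 326.88 + 5975.86 = 6302.74 s → 1.75 hours.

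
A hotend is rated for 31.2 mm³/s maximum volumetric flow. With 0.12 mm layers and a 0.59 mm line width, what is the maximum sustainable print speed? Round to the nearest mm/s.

Bead cross-section = 0.12 × 0.59 = 0.0708 mm².
v_max = Q/A = 31.2/0.0708 = 440.68 mm/s → 441 mm/s.

441 mm/s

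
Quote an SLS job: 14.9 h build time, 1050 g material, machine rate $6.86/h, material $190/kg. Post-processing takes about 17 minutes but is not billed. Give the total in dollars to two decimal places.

Time charge = 6.86 × 14.9 = $102.214.
Material charge = 190 × 1050/1000, so $199.50.
Total = 102.214 + 199.50 = 301.714 ≈ $301.71.

$301.71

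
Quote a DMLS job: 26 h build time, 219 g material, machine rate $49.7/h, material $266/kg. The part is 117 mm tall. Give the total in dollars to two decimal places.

$1350.45

Machine cost = 49.7 × 26 = $1292.20.
Feedstock cost = 266 × 219/1000 = $58.254.
Job cost: 1292.20 + 58.254 = 1350.454 ≈ $1350.45.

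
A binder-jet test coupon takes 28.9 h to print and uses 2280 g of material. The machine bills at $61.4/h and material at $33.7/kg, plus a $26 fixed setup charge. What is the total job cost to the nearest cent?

Machine cost = 61.4 × 28.9 = $1774.46.
Material cost = 33.7 × 2280/1000, so $76.836.
Total = 1774.46 + 76.836 + 26 = 1877.296 ≈ $1877.30.

$1877.30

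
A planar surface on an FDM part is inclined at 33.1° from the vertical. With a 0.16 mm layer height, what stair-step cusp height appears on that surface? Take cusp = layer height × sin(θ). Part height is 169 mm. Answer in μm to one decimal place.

87.4 μm

sin(33.1°) = 0.5461, so cusp = 0.16 × 0.5461 = 0.087376 mm → 87.4 μm.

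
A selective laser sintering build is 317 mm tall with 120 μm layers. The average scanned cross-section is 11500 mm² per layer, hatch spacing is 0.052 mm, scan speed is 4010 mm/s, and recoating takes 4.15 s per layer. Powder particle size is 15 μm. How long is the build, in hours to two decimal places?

Layer count = ceil(317 / 0.12) = 2642.
Scan path per layer = 11500 / 0.052 = 221153.8 mm.
Laser time per layer: 221153.8 / 4010 → 55.1506 s.
Time per layer: 55.1506 + 4.15 → 59.3006 s.
Build time = 2642 × 59.3006 = 156672.1852 s = 43.52 hours.

43.52 hours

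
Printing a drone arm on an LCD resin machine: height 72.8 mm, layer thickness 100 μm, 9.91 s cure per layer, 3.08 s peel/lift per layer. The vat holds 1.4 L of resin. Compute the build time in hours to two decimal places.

Number of layers: 72.8 / 0.1 → 728 (rounded up).
Cycle time = 9.91 + 3.08, so 12.99 s.
Total = 728 × 12.99 = 9456.72 s = 2.63 hours.

2.63 hours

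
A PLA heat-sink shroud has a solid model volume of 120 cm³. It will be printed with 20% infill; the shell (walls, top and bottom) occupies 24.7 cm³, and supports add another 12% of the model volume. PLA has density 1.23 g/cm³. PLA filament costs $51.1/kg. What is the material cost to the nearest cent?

Interior volume = 120 − 24.7, so 95.3 cm³.
Infill deposited = 0.20 × 95.3 = 19.06 cm³.
Support = 0.12 × 120, so 14.4 cm³.
Total printed volume = 24.7 + 19.06 + 14.4 = 58.16 cm³.
Mass = 58.16 × 1.23, so 71.5368 g.
Cost = 71.5368 g / 1000 × $51.1/kg = $3.66.

$3.66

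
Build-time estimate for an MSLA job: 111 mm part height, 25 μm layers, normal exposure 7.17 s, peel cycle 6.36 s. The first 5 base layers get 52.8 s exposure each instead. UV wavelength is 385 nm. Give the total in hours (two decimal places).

16.75 hours

Layers = ⌈111/0.025⌉ = 4440.
Burn-in layers: 5 × (52.8 + 6.36) → 295.8 s.
Regular layers = 4435 × (7.17 + 6.36), so 60005.55 s.
Sum: 295.8 + 60005.55 = 60301.35 s → 16.75 hours.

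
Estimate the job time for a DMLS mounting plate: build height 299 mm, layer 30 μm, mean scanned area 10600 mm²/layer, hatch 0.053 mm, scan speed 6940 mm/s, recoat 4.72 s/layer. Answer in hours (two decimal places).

92.85 hours

Number of layers: 299 / 0.03 → 9967 (rounded up).
Hatch length per layer = 10600 / 0.053 = 200000 mm.
Per-layer scan time = 200000 / 6940 = 28.8184 s.
Time per layer = 28.8184 + 4.72, so 33.5384 s.
9967 layers × 33.5384 s/layer = 334277.2328 s, i.e. 92.85 hours.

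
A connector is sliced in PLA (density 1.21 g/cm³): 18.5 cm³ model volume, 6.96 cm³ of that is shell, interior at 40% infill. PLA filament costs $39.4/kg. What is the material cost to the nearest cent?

Interior volume = 18.5 − 6.96, so 11.54 cm³.
Deposited infill = 0.40 × 11.54, so 4.616 cm³.
Total printed volume: 6.96 + 4.616 → 11.576 cm³.
Mass = 11.576 × 1.21, so 14.00696 g.
At $39.4/kg: 14.00696/1000 × 39.4 = $0.55.

$0.55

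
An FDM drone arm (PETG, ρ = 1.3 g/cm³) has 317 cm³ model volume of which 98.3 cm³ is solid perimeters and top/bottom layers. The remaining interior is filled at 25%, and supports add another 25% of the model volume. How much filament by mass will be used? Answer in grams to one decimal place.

301.9 g

Infill region = 317 − 98.3 = 218.7 cm³.
Deposited infill = 0.25 × 218.7 = 54.675 cm³.
Support = 0.25 × 317, so 79.25 cm³.
Total printed volume = 98.3 + 54.675 + 79.25, so 232.225 cm³.
Mass: 232.225 × 1.3 → 301.8925 g.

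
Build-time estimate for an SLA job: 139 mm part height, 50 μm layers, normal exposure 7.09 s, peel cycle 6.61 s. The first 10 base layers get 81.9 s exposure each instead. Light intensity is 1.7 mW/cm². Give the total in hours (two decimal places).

10.79 hours

Layer count = ceil(139 / 0.05) = 2780.
Bottom layers = 10 × (81.9 + 6.61), so 885.1 s.
Normal layers = 2770 × (7.09 + 6.61) = 37949 s.
Sum: 885.1 + 37949 = 38834.1 s → 10.79 hours.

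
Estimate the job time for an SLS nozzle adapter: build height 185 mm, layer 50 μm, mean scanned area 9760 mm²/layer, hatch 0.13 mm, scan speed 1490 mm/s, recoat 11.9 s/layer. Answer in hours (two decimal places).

64.02 hours

Number of layers: 185 / 0.05 → 3700 (rounded up).
Hatch length per layer = 9760 / 0.13, so 75076.9 mm.
Laser time per layer = 75076.9 / 1490, so 50.3872 s.
Per-layer time = 50.3872 + 11.9, so 62.2872 s.
Build time = 3700 × 62.2872 = 230462.64 s = 64.02 hours.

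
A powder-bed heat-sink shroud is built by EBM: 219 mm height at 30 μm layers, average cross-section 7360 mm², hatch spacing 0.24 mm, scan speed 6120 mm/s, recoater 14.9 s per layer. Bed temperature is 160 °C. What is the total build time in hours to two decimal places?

Layer count = ceil(219 / 0.03) = 7300.
Per-layer scan distance = 7360 / 0.24, so 30666.7 mm.
Per-layer scan time = 30666.7 / 6120, so 5.0109 s.
Per-layer time = 5.0109 + 14.9 = 19.9109 s.
Total: 7300 × 19.9109 s = 145349.57 s → 40.37 hours.

40.37 hours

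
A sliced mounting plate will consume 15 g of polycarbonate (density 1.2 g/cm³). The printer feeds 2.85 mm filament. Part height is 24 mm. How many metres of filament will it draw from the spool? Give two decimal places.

Volume = 15 g / 1.2 g·cm⁻³ = 12.5 cm³ = 12500 mm³.
A = π r² = π × 1.425² = 6.3794 mm².
Length = 12500 / 6.3794 = 1959.43 mm = 1.96 m.

1.96 m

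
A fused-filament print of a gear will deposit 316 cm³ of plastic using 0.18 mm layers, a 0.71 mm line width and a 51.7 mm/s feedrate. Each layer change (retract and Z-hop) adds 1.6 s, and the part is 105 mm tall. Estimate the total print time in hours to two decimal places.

Extrusion cross-section = 0.18 × 0.71, so 0.1278 mm².
Total extruded path = 316000/0.1278 = 2472613.5 mm.
Time extruding = 2472613.5 / 51.7 = 47826.2 s.
Layers = ⌈105/0.18⌉ = 584.
Layer-change overhead = 584 × 1.6 = 934.4 s.
Total = 47826.2 + 934.4 = 48760.6 s = 13.54 hours.

13.54 hours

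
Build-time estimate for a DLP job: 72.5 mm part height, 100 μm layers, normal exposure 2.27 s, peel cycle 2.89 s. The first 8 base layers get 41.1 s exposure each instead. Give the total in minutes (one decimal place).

67.5 minutes

Layer count = ceil(72.5 / 0.1) = 725.
Burn-in layers: 8 × (41.1 + 2.89) → 351.92 s.
Normal layers = 717 × (2.27 + 2.89) = 3699.72 s.
Sum: 351.92 + 3699.72 = 4051.64 s → 67.5 minutes.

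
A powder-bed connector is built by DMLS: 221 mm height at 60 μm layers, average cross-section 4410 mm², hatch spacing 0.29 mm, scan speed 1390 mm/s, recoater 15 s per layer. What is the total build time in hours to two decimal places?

26.55 hours

Number of layers: 221 / 0.06 → 3684 (rounded up).
Hatch length per layer: 4410 / 0.29 → 15206.9 mm.
Scan time per layer = 15206.9 / 1390 = 10.9402 s.
Per-layer time = 10.9402 + 15 = 25.9402 s.
Build time = 3684 × 25.9402 = 95563.6968 s = 26.55 hours.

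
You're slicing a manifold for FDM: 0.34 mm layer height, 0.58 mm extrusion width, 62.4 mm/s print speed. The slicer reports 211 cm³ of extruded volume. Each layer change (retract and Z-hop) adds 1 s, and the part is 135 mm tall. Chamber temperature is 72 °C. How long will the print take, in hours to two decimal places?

4.87 hours

Extrusion cross-section = 0.34 × 0.58 = 0.1972 mm².
Path length: 211000 mm³ / 0.1972 mm² → 1069979.7 mm.
Print-move time = 1069979.7 / 62.4, so 17147.1 s.
Number of layers: 135 / 0.34 → 398 (rounded up).
Layer-change overhead: 398 × 1 → 398 s.
Altogether 17147.1 + 398 = 17545.1 s, i.e. 4.87 hours.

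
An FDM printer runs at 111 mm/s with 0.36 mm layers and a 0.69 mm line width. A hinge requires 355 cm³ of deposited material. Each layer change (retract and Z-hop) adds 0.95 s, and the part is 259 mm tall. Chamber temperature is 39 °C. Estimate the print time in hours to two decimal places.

Line area: 0.36 × 0.69 → 0.2484 mm².
Toolpath length = 355 cm³ / 0.2484 mm² = 355000 / 0.2484 = 1429146.5 mm.
Extrusion time = 1429146.5 / 111 = 12875.2 s.
Number of layers: 259 / 0.36 → 720 (rounded up).
Z-hop total = 720 × 0.95 = 684 s.
Total = 12875.2 + 684 = 13559.2 s = 3.77 hours.

3.77 hours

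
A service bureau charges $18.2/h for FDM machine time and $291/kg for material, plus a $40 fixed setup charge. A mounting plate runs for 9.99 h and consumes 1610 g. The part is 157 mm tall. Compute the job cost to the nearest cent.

$690.33

Time charge: 18.2 × 9.99 → $181.818.
Material cost = 291 × 1610/1000, so $468.51.
Adding setup: 181.818 + 468.51 + 40 → 690.328 ≈ $690.33.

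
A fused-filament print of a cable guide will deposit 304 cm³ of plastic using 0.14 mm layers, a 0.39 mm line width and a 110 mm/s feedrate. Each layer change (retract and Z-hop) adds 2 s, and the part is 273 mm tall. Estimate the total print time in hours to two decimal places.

Line area = 0.14 × 0.39 = 0.0546 mm².
Toolpath length = 304 cm³ / 0.0546 mm² = 304000 / 0.0546 = 5567765.6 mm.
Extrusion time: 5567765.6 / 110 → 50616.1 s.
Layers = ⌈273/0.14⌉ = 1950.
Non-print overhead = 1950 × 2 = 3900 s.
Altogether 50616.1 + 3900 = 54516.1 s, i.e. 15.14 hours.

15.14 hours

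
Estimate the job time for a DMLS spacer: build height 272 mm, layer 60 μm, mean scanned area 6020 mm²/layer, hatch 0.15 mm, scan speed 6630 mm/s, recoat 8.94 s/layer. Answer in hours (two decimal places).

18.88 hours

Layer count = ceil(272 / 0.06) = 4534.
Scan path per layer = 6020 / 0.15 = 40133.3 mm.
Laser time per layer: 40133.3 / 6630 → 6.0533 s.
Layer cycle = 6.0533 + 8.94, so 14.9933 s.
Build time = 4534 × 14.9933 = 67979.6222 s = 18.88 hours.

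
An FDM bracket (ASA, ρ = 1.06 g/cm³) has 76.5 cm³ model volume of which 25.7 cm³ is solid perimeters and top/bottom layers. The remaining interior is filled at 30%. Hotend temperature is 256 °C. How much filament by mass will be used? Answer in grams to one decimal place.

Interior volume = 76.5 − 25.7 = 50.8 cm³.
Infill deposited: 0.30 × 50.8 → 15.24 cm³.
Total extruded: 25.7 + 15.24 → 40.94 cm³.
Mass = 40.94 × 1.06 = 43.3964 g.

43.4 g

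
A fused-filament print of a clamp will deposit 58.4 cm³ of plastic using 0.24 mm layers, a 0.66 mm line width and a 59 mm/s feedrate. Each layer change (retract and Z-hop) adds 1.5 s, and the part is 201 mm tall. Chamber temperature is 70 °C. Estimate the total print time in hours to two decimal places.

2.08 hours

Extrusion cross-section = 0.24 × 0.66, so 0.1584 mm².
Toolpath length = 58.4 cm³ / 0.1584 mm² = 58400 / 0.1584 = 368686.9 mm.
Extrusion time = 368686.9 / 59 = 6248.9 s.
Layer count = ceil(201 / 0.24) = 838.
Z-hop total = 838 × 1.5, so 1257 s.
Altogether 6248.9 + 1257 = 7505.9 s, i.e. 2.08 hours.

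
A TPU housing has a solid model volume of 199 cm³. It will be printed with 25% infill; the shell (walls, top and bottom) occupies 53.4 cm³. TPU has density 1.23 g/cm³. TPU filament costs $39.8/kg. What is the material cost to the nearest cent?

$4.40

Infill region = 199 − 53.4 = 145.6 cm³.
Infill volume = 0.25 × 145.6 = 36.4 cm³.
Total extruded = 53.4 + 36.4 = 89.8 cm³.
Mass = 89.8 × 1.23, so 110.454 g.
Cost = 110.454 g / 1000 × $39.8/kg = $4.40.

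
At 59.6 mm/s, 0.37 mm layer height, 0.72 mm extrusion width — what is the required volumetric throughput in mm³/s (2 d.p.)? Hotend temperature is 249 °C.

15.88

Extrusion cross-section = 0.37 × 0.72, so 0.2664 mm².
Q = v·A = 59.6 × 0.2664 = 15.88 mm³/s.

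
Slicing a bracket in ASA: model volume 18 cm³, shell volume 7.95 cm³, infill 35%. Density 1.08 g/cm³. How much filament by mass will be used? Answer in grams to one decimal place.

12.4 g

Interior volume = 18 − 7.95 = 10.05 cm³.
Infill volume: 0.35 × 10.05 → 3.5175 cm³.
Deposited volume = 7.95 + 3.5175 = 11.4675 cm³.
Mass = 11.4675 × 1.08 = 12.3849 g.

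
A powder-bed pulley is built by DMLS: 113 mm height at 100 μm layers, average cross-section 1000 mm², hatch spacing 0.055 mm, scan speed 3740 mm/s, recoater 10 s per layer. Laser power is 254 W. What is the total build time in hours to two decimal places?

Layers = ⌈113/0.1⌉ = 1130.
Scan path per layer = 1000 / 0.055, so 18181.8 mm.
Laser time per layer = 18181.8 / 3740, so 4.8614 s.
Time per layer = 4.8614 + 10, so 14.8614 s.
Total: 1130 × 14.8614 s = 16793.382 s → 4.66 hours.

4.66 hours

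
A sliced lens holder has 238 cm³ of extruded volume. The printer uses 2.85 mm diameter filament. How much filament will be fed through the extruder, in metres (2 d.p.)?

37.31 m

Cross-section of 2.85 mm filament: π·(2.85/2)² = 6.3794 mm².
L = 238000 mm³ / 6.3794 mm² = 37307.58 mm, i.e. 37.31 m.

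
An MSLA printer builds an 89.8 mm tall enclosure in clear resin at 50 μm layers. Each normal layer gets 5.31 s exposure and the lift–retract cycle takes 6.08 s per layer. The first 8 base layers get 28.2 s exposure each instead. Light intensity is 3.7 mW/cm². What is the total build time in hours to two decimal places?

5.73 hours

Layers = ⌈89.8/0.05⌉ = 1796.
Base layers: 8 × (28.2 + 6.08) → 274.24 s.
Regular layers = 1788 × (5.31 + 6.08), so 20365.32 s.
Total = 274.24 + 20365.32 = 20639.56 s = 5.73 hours.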